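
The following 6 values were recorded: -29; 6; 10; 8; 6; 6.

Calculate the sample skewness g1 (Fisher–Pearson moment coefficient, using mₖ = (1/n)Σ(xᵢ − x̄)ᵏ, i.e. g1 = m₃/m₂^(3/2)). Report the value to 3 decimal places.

x̄ = (-29 + 6 + 10 + 8 + 6 + 6) / 6 = 1.1667
deviations (xᵢ − x̄): -30.1667, 4.8333, 8.8333, 6.8333, 4.8333, 4.8333
Σ(xᵢ − x̄)² = 1104.8333 ⇒ m₂ = 1104.8333/6 = 184.13889
Σ(xᵢ − x̄)³ = -26105.4444 ⇒ m₃ = -26105.4444/6 = -4350.90741
m₂^(3/2) = 184.13889^(1.5) = 2498.72394
g1 = m₃ / m₂^(3/2) = -4350.90741 / 2498.72394 ≈ -1.741

-1.741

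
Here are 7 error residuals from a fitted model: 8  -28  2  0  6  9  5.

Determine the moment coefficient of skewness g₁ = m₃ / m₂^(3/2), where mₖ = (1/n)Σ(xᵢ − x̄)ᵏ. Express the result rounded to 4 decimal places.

-1.7925

x̄ = (8 - 28 + 2 + 0 + 6 + 9 + 5) / 7 = 0.2857
deviations (xᵢ − x̄): 7.7143, -28.2857, 1.7143, -0.2857, 5.7143, 8.7143, 4.7143
Σ(xᵢ − x̄)² = 993.4286 ⇒ m₂ = 993.4286/7 = 141.91837
Σ(xᵢ − x̄)³ = -21213.6735 ⇒ m₃ = -21213.6735/7 = -3030.52478
m₂^(3/2) = 141.91837^(1.5) = 1690.66635
g₁ = m₃ / m₂^(3/2) = -3030.52478 / 1690.66635 ≈ -1.7925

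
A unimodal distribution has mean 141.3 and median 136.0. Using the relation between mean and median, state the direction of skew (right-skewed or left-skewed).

right-skewed

mean − median = 141.3 − 136.0 = 5.3
mean > median ⇒ the longer tail is on the right ⇒ right-skewed (positively skewed).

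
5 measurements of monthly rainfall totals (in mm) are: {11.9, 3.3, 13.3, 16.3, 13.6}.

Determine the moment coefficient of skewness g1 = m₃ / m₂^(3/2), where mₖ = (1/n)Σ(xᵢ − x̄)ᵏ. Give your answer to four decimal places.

-1.1042

x̄ = (11.9 + 3.3 + 13.3 + 16.3 + 13.6) / 5 = 11.6800
deviations (xᵢ − x̄): 0.2200, -8.3800, 1.6200, 4.6200, 1.9200
Σ(xᵢ − x̄)² = 97.9280 ⇒ m₂ = 97.9280/5 = 19.58560
Σ(xᵢ − x̄)³ = -478.5293 ⇒ m₃ = -478.5293/5 = -95.70586
m₂^(3/2) = 19.58560^(1.5) = 86.67729
g1 = m₃ / m₂^(3/2) = -95.70586 / 86.67729 ≈ -1.1042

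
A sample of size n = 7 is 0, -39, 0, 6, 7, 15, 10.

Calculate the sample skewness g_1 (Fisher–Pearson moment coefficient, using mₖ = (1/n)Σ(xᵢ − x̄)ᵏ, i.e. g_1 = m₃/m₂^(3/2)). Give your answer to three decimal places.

x̄ = (0 - 39 + 0 + 6 + 7 + 15 + 10) / 7 = -0.1429
deviations (xᵢ − x̄): 0.1429, -38.8571, 0.1429, 6.1429, 7.1429, 15.1429, 10.1429
Σ(xᵢ − x̄)² = 1930.8571 ⇒ m₂ = 1930.8571/7 = 275.83673
Σ(xᵢ − x̄)³ = -53557.4694 ⇒ m₃ = -53557.4694/7 = -7651.06706
m₂^(3/2) = 275.83673^(1.5) = 4581.18842
g_1 = m₃ / m₂^(3/2) = -7651.06706 / 4581.18842 ≈ -1.670

-1.670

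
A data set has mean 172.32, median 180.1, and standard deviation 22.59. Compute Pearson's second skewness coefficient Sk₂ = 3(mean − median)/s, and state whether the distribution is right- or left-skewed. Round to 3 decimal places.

Sk₂ = 3(172.32 − 180.1) / 22.59 = 3 × -7.7800 / 22.59
    = -23.3400 / 22.59 ≈ -1.033
Sk₂ < 0 ⇒ mean < median ⇒ left-skewed (negative skew).

-1.033, left-skewed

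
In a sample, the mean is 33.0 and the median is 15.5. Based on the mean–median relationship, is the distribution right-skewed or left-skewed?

right-skewed

mean − median = 33.0 − 15.5 = 17.5
mean > median ⇒ the longer tail is on the right ⇒ right-skewed (positively skewed).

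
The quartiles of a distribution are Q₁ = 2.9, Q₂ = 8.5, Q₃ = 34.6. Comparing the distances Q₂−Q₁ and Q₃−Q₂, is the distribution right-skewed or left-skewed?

right-skewed

Q₂ − Q₁ = 5.6;  Q₃ − Q₂ = 26.1
Q₃ − Q₂ > Q₂ − Q₁ ⇒ the upper half is more spread out ⇒ right-skewed.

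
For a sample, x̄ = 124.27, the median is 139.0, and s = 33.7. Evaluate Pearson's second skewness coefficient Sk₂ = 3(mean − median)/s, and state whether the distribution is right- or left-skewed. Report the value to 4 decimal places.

Sk₂ = 3(124.27 − 139.0) / 33.7 = 3 × -14.7300 / 33.7
    = -44.1900 / 33.7 ≈ -1.3113
Sk₂ < 0 ⇒ mean < median ⇒ left-skewed (negative skew).

-1.3113, left-skewed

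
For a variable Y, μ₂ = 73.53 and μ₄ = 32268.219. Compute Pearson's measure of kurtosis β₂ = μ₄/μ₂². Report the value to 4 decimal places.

5.9682

μ₂² = 73.53² = 5406.66090
μ₄/μ₂² = 32268.219 / 5406.66090 = 5.96823
β₂ ≈ 5.9682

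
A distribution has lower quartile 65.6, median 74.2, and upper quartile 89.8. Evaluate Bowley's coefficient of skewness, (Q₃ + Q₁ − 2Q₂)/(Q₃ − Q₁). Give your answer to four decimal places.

numerator: Q₃ + Q₁ − 2Q₂ = 89.8 + 65.6 − 2×74.2 = 7.0000
denominator: Q₃ − Q₁ = 89.8 − 65.6 = 24.2000
Bowley skewness = 7.0000 / 24.2000 ≈ 0.2893

0.2893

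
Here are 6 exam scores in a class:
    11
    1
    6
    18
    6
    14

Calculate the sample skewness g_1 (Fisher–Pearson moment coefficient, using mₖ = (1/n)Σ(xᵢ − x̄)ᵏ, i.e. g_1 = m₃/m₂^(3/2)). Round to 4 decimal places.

0.0967

x̄ = (11 + 1 + 6 + 18 + 6 + 14) / 6 = 9.3333
deviations (xᵢ − x̄): 1.6667, -8.3333, -3.3333, 8.6667, -3.3333, 4.6667
Σ(xᵢ − x̄)² = 191.3333 ⇒ m₂ = 191.3333/6 = 31.88889
Σ(xᵢ − x̄)³ = 104.4444 ⇒ m₃ = 104.4444/6 = 17.40741
m₂^(3/2) = 31.88889^(1.5) = 180.07735
g_1 = m₃ / m₂^(3/2) = 17.40741 / 180.07735 ≈ 0.0967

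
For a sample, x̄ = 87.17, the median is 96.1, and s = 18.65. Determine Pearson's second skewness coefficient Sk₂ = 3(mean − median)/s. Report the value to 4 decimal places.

Sk₂ = 3(87.17 − 96.1) / 18.65 = 3 × -8.9300 / 18.65
    = -26.7900 / 18.65 ≈ -1.4365

-1.4365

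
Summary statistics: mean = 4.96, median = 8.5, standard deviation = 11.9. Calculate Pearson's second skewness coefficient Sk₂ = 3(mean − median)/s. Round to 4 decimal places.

Sk₂ = 3(4.96 − 8.5) / 11.9 = 3 × -3.5400 / 11.9
    = -10.6200 / 11.9 ≈ -0.8924

-0.8924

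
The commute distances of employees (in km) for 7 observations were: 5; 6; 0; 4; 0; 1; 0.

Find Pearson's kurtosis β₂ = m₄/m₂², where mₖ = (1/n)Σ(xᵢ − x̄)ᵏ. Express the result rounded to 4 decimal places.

x̄ = 2.2857
Σ(xᵢ − x̄)² = 41.4286 ⇒ m₂ = 5.91837
Σ(xᵢ − x̄)⁴ = 337.8601 ⇒ m₄ = 48.26572
m₂² = 35.02707
β₂ = m₄/m₂² = 48.26572 / 35.02707 ≈ 1.3780

1.3780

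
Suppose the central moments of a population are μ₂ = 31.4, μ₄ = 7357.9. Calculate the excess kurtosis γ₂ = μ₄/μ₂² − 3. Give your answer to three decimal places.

μ₂² = 31.4² = 985.96000
μ₄/μ₂² = 7357.9 / 985.96000 = 7.46268
γ₂ = 7.46268 − 3 ≈ 4.463

4.463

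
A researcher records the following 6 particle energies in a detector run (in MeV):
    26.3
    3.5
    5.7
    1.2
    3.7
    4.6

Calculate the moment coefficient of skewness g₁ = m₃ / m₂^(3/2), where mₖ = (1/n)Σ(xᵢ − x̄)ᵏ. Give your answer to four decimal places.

x̄ = (26.3 + 3.5 + 5.7 + 1.2 + 3.7 + 4.6) / 6 = 7.5000
deviations (xᵢ − x̄): 18.8000, -4.0000, -1.8000, -6.3000, -3.8000, -2.9000
Σ(xᵢ − x̄)² = 435.2200 ⇒ m₂ = 435.2200/6 = 72.53667
Σ(xᵢ − x̄)³ = 6245.5320 ⇒ m₃ = 6245.5320/6 = 1040.92200
m₂^(3/2) = 72.53667^(1.5) = 617.78362
g₁ = m₃ / m₂^(3/2) = 1040.92200 / 617.78362 ≈ 1.6849

1.6849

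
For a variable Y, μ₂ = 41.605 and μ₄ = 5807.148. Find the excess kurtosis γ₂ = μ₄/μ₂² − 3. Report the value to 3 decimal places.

μ₂² = 41.605² = 1730.97602
μ₄/μ₂² = 5807.148 / 1730.97602 = 3.35484
γ₂ = 3.35484 − 3 ≈ 0.355

0.355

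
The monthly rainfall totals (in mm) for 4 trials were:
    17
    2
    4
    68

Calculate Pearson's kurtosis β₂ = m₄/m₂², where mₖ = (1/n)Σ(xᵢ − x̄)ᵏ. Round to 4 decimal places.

x̄ = 22.7500
Σ(xᵢ − x̄)² = 2862.7500 ⇒ m₂ = 715.68750
Σ(xᵢ − x̄)⁴ = 4502585.5781 ⇒ m₄ = 1125646.39453
m₂² = 512208.59766
β₂ = m₄/m₂² = 1125646.39453 / 512208.59766 ≈ 2.1976

2.1976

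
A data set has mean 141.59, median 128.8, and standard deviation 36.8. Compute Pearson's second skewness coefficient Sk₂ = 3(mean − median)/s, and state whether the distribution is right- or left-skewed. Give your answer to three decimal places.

1.043, right-skewed

Sk₂ = 3(141.59 − 128.8) / 36.8 = 3 × 12.7900 / 36.8
    = 38.3700 / 36.8 ≈ 1.043
Sk₂ > 0 ⇒ mean > median ⇒ right-skewed (positive skew).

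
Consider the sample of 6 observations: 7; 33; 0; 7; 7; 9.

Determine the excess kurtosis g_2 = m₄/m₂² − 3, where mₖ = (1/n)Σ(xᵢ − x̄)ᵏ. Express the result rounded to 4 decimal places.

x̄ = 10.5000
Σ(xᵢ − x̄)² = 655.5000 ⇒ m₂ = 109.25000
Σ(xᵢ − x̄)⁴ = 268899.3750 ⇒ m₄ = 44816.56250
m₂² = 11935.56250
g_2 = m₄/m₂² − 3 = 3.75488 − 3 ≈ 0.7549

0.7549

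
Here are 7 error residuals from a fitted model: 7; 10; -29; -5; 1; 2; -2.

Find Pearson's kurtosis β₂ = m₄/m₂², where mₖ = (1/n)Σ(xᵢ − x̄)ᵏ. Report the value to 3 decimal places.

x̄ = -2.2857
Σ(xᵢ − x̄)² = 987.4286 ⇒ m₂ = 141.06122
Σ(xᵢ − x̄)⁴ = 540026.0641 ⇒ m₄ = 77146.58059
m₂² = 19898.26905
β₂ = m₄/m₂² = 77146.58059 / 19898.26905 ≈ 3.877

3.877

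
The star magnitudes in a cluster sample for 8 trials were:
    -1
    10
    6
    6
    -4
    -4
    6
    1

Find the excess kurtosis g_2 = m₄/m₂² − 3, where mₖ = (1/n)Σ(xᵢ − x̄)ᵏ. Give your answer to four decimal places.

-1.4072

x̄ = 2.5000
Σ(xᵢ − x̄)² = 192.0000 ⇒ m₂ = 24.00000
Σ(xᵢ − x̄)⁴ = 7339.5000 ⇒ m₄ = 917.43750
m₂² = 576.00000
g_2 = m₄/m₂² − 3 = 1.59277 − 3 ≈ -1.4072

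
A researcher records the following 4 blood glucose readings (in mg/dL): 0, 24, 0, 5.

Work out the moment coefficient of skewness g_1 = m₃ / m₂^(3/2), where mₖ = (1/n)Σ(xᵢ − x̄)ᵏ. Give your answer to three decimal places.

x̄ = (0 + 24 + 0 + 5) / 4 = 7.2500
deviations (xᵢ − x̄): -7.2500, 16.7500, -7.2500, -2.2500
Σ(xᵢ − x̄)² = 390.7500 ⇒ m₂ = 390.7500/4 = 97.68750
Σ(xᵢ − x̄)³ = 3925.8750 ⇒ m₃ = 3925.8750/4 = 981.46875
m₂^(3/2) = 97.68750^(1.5) = 965.51382
g_1 = m₃ / m₂^(3/2) = 981.46875 / 965.51382 ≈ 1.017

1.017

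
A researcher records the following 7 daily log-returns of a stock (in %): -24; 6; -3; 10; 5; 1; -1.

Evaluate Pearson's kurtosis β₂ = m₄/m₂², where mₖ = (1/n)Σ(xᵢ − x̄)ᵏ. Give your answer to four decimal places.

3.8584

x̄ = -0.8571
Σ(xᵢ − x̄)² = 742.8571 ⇒ m₂ = 106.12245
Σ(xᵢ − x̄)⁴ = 304174.5423 ⇒ m₄ = 43453.50604
m₂² = 11261.97418
β₂ = m₄/m₂² = 43453.50604 / 11261.97418 ≈ 3.8584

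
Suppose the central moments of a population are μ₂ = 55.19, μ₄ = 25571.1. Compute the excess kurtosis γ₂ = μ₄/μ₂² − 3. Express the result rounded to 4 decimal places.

5.3952

μ₂² = 55.19² = 3045.93610
μ₄/μ₂² = 25571.1 / 3045.93610 = 8.39515
γ₂ = 8.39515 − 3 ≈ 5.3952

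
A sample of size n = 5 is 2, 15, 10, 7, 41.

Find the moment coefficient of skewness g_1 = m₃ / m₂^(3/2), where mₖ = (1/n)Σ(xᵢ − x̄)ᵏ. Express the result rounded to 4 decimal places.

1.1548

x̄ = (2 + 15 + 10 + 7 + 41) / 5 = 15.0000
deviations (xᵢ − x̄): -13.0000, 0.0000, -5.0000, -8.0000, 26.0000
Σ(xᵢ − x̄)² = 934.0000 ⇒ m₂ = 934.0000/5 = 186.80000
Σ(xᵢ − x̄)³ = 14742.0000 ⇒ m₃ = 14742.0000/5 = 2948.40000
m₂^(3/2) = 186.80000^(1.5) = 2553.08520
g_1 = m₃ / m₂^(3/2) = 2948.40000 / 2553.08520 ≈ 1.1548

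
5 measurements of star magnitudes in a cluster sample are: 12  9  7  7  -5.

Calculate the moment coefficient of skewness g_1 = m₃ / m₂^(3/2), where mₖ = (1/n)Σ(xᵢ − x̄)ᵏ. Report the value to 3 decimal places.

x̄ = (12 + 9 + 7 + 7 - 5) / 5 = 6.0000
deviations (xᵢ − x̄): 6.0000, 3.0000, 1.0000, 1.0000, -11.0000
Σ(xᵢ − x̄)² = 168.0000 ⇒ m₂ = 168.0000/5 = 33.60000
Σ(xᵢ − x̄)³ = -1086.0000 ⇒ m₃ = -1086.0000/5 = -217.20000
m₂^(3/2) = 33.60000^(1.5) = 194.76410
g_1 = m₃ / m₂^(3/2) = -217.20000 / 194.76410 ≈ -1.115

-1.115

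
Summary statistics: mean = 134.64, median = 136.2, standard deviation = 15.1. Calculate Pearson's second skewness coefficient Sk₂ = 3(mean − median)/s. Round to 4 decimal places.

-0.3099

Sk₂ = 3(134.64 − 136.2) / 15.1 = 3 × -1.5600 / 15.1
    = -4.6800 / 15.1 ≈ -0.3099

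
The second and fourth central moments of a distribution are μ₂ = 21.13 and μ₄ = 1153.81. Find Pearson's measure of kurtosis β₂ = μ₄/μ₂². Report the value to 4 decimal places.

2.5843

μ₂² = 21.13² = 446.47690
μ₄/μ₂² = 1153.81 / 446.47690 = 2.58425
β₂ ≈ 2.5843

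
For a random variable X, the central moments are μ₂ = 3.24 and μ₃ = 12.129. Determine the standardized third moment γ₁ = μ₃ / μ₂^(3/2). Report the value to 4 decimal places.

2.0797

σ = √μ₂ = √3.24 = 1.80000
σ³ = μ₂^(3/2) = 5.83200
γ₁ = μ₃/σ³ = 12.129 / 5.83200 ≈ 2.0797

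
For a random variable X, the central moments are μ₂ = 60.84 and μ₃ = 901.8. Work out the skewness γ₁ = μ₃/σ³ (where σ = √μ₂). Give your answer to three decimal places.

1.900

σ = √μ₂ = √60.84 = 7.80000
σ³ = μ₂^(3/2) = 474.55200
γ₁ = μ₃/σ³ = 901.8 / 474.55200 ≈ 1.900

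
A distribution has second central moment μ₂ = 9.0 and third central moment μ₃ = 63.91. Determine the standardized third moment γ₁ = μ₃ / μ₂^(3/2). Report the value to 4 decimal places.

σ = √μ₂ = √9.0 = 3.00000
σ³ = μ₂^(3/2) = 27.00000
γ₁ = μ₃/σ³ = 63.91 / 27.00000 ≈ 2.3670

2.3670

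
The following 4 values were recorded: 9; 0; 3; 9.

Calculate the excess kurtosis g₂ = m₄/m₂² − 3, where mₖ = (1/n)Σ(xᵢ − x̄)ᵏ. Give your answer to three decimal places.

x̄ = 5.2500
Σ(xᵢ − x̄)² = 60.7500 ⇒ m₂ = 15.18750
Σ(xᵢ − x̄)⁴ = 1180.8281 ⇒ m₄ = 295.20703
m₂² = 230.66016
g₂ = m₄/m₂² − 3 = 1.27984 − 3 ≈ -1.720

-1.720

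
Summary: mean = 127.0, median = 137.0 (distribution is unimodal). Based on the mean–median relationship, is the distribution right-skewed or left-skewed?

left-skewed

mean − median = 127.0 − 137.0 = -10.0
mean < median ⇒ the longer tail is on the left ⇒ left-skewed (negatively skewed).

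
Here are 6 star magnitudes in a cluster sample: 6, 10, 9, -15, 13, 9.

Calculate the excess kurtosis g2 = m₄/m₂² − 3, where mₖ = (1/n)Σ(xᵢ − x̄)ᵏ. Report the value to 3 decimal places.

0.868

x̄ = 5.3333
Σ(xᵢ − x̄)² = 521.3333 ⇒ m₂ = 86.88889
Σ(xᵢ − x̄)⁴ = 175227.1111 ⇒ m₄ = 29204.51852
m₂² = 7549.67901
g2 = m₄/m₂² − 3 = 3.86831 − 3 ≈ 0.868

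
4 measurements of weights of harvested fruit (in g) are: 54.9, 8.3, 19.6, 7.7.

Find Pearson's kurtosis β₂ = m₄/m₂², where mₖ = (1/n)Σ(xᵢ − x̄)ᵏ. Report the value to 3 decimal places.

x̄ = 22.6250
Σ(xᵢ − x̄)² = 1478.7875 ⇒ m₂ = 369.69688
Σ(xᵢ − x̄)⁴ = 1176901.2587 ⇒ m₄ = 294225.31466
m₂² = 136675.77938
β₂ = m₄/m₂² = 294225.31466 / 136675.77938 ≈ 2.153

2.153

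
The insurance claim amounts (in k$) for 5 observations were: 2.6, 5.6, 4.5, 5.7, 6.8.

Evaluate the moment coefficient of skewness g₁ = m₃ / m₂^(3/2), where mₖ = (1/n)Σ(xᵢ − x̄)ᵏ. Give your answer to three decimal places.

x̄ = (2.6 + 5.6 + 4.5 + 5.7 + 6.8) / 5 = 5.0400
deviations (xᵢ − x̄): -2.4400, 0.5600, -0.5400, 0.6600, 1.7600
Σ(xᵢ − x̄)² = 10.0920 ⇒ m₂ = 10.0920/5 = 2.01840
Σ(xᵢ − x̄)³ = -8.7694 ⇒ m₃ = -8.7694/5 = -1.75387
m₂^(3/2) = 2.01840^(1.5) = 2.86755
g₁ = m₃ / m₂^(3/2) = -1.75387 / 2.86755 ≈ -0.612

-0.612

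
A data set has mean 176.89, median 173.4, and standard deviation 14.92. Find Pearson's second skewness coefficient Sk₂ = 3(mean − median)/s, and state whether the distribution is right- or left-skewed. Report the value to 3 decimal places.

0.702, right-skewed

Sk₂ = 3(176.89 − 173.4) / 14.92 = 3 × 3.4900 / 14.92
    = 10.4700 / 14.92 ≈ 0.702
Sk₂ > 0 ⇒ mean > median ⇒ right-skewed (positive skew).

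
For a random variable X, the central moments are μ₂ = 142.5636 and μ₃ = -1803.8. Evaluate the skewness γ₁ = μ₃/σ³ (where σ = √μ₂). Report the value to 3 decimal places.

-1.060

σ = √μ₂ = √142.5636 = 11.94000
σ³ = μ₂^(3/2) = 1702.20938
γ₁ = μ₃/σ³ = -1803.8 / 1702.20938 ≈ -1.060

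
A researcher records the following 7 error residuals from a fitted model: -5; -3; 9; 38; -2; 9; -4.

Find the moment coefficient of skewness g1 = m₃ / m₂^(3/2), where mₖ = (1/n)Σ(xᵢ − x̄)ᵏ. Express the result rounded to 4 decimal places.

x̄ = (-5 - 3 + 9 + 38 - 2 + 9 - 4) / 7 = 6.0000
deviations (xᵢ − x̄): -11.0000, -9.0000, 3.0000, 32.0000, -8.0000, 3.0000, -10.0000
Σ(xᵢ − x̄)² = 1408.0000 ⇒ m₂ = 1408.0000/7 = 201.14286
Σ(xᵢ − x̄)³ = 29250.0000 ⇒ m₃ = 29250.0000/7 = 4178.57143
m₂^(3/2) = 201.14286^(1.5) = 2852.70539
g1 = m₃ / m₂^(3/2) = 4178.57143 / 2852.70539 ≈ 1.4648

1.4648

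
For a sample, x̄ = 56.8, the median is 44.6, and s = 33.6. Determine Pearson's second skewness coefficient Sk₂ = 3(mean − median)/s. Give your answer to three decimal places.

Sk₂ = 3(56.8 − 44.6) / 33.6 = 3 × 12.2000 / 33.6
    = 36.6000 / 33.6 ≈ 1.089

1.089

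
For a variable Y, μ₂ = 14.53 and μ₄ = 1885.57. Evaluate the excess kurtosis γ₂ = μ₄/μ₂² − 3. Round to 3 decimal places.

μ₂² = 14.53² = 211.12090
μ₄/μ₂² = 1885.57 / 211.12090 = 8.93123
γ₂ = 8.93123 − 3 ≈ 5.931

5.931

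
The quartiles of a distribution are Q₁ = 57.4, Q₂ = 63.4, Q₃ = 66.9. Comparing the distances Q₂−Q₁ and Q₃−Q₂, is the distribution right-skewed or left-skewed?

Q₂ − Q₁ = 6.0;  Q₃ − Q₂ = 3.5
Q₂ − Q₁ > Q₃ − Q₂ ⇒ the lower half is more spread out ⇒ left-skewed.

left-skewed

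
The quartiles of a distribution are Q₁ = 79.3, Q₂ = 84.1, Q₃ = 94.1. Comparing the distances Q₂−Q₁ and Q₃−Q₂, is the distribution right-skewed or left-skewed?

Q₂ − Q₁ = 4.8;  Q₃ − Q₂ = 10.0
Q₃ − Q₂ > Q₂ − Q₁ ⇒ the upper half is more spread out ⇒ right-skewed.

right-skewed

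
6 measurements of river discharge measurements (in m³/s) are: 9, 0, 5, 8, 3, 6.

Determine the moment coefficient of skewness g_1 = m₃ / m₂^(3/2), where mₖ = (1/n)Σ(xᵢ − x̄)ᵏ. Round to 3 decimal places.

-0.413

x̄ = (9 + 0 + 5 + 8 + 3 + 6) / 6 = 5.1667
deviations (xᵢ − x̄): 3.8333, -5.1667, -0.1667, 2.8333, -2.1667, 0.8333
Σ(xᵢ − x̄)² = 54.8333 ⇒ m₂ = 54.8333/6 = 9.13889
Σ(xᵢ − x̄)³ = -68.4444 ⇒ m₃ = -68.4444/6 = -11.40741
m₂^(3/2) = 9.13889^(1.5) = 27.62741
g_1 = m₃ / m₂^(3/2) = -11.40741 / 27.62741 ≈ -0.413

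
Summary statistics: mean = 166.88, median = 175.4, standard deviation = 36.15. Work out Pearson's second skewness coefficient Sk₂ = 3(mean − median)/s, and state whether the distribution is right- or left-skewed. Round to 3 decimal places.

Sk₂ = 3(166.88 − 175.4) / 36.15 = 3 × -8.5200 / 36.15
    = -25.5600 / 36.15 ≈ -0.707
Sk₂ < 0 ⇒ mean < median ⇒ left-skewed (negative skew).

-0.707, left-skewed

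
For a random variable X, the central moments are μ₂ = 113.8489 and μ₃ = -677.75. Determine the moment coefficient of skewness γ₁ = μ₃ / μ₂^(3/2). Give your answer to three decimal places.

-0.558

σ = √μ₂ = √113.8489 = 10.67000
σ³ = μ₂^(3/2) = 1214.76776
γ₁ = μ₃/σ³ = -677.75 / 1214.76776 ≈ -0.558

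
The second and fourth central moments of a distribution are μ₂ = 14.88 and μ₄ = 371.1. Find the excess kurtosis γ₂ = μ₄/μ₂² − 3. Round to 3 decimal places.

-1.324

μ₂² = 14.88² = 221.41440
μ₄/μ₂² = 371.1 / 221.41440 = 1.67604
γ₂ = 1.67604 − 3 ≈ -1.324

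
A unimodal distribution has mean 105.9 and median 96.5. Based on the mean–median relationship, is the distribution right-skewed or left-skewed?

right-skewed

mean − median = 105.9 − 96.5 = 9.4
mean > median ⇒ the longer tail is on the right ⇒ right-skewed (positively skewed).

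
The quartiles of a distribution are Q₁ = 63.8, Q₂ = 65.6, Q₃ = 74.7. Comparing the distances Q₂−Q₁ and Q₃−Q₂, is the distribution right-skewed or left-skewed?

right-skewed

Q₂ − Q₁ = 1.8;  Q₃ − Q₂ = 9.1
Q₃ − Q₂ > Q₂ − Q₁ ⇒ the upper half is more spread out ⇒ right-skewed.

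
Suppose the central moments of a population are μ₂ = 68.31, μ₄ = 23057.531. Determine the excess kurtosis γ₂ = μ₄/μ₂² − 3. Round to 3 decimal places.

μ₂² = 68.31² = 4666.25610
μ₄/μ₂² = 23057.531 / 4666.25610 = 4.94133
γ₂ = 4.94133 − 3 ≈ 1.941

1.941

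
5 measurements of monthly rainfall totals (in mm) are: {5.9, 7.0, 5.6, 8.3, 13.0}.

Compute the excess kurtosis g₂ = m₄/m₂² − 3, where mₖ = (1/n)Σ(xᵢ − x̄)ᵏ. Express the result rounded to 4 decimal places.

x̄ = 7.9600
Σ(xᵢ − x̄)² = 36.2520 ⇒ m₂ = 7.25040
Σ(xᵢ − x̄)⁴ = 695.1326 ⇒ m₄ = 139.02652
m₂² = 52.56830
g₂ = m₄/m₂² − 3 = 2.64468 − 3 ≈ -0.3553

-0.3553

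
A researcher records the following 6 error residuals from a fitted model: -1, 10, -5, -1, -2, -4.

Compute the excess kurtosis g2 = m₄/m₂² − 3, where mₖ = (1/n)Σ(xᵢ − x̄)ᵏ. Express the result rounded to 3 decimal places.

x̄ = -0.5000
Σ(xᵢ − x̄)² = 145.5000 ⇒ m₂ = 24.25000
Σ(xᵢ − x̄)⁴ = 12720.3750 ⇒ m₄ = 2120.06250
m₂² = 588.06250
g2 = m₄/m₂² − 3 = 3.60517 − 3 ≈ 0.605

0.605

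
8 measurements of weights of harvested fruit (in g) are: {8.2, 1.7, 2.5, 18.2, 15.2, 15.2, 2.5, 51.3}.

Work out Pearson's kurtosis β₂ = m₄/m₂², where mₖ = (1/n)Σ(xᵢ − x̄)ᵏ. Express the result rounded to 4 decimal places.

4.4634

x̄ = 14.3500
Σ(xᵢ − x̄)² = 1860.2600 ⇒ m₂ = 232.53250
Σ(xᵢ − x̄)⁴ = 1930746.3660 ⇒ m₄ = 241343.29576
m₂² = 54071.36356
β₂ = m₄/m₂² = 241343.29576 / 54071.36356 ≈ 4.4634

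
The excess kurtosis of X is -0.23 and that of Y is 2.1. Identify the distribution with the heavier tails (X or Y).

Higher excess kurtosis ⇒ heavier tails relative to the normal distribution.
-0.23 vs 2.1: the larger is 2.1, so Y has heavier tails. (Y is leptokurtic — heavier-than-normal tails; the other is platykurtic.)

Y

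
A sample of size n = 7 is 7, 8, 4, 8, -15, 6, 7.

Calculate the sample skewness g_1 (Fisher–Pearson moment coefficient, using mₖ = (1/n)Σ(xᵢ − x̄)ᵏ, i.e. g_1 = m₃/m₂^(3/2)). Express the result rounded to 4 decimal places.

x̄ = (7 + 8 + 4 + 8 - 15 + 6 + 7) / 7 = 3.5714
deviations (xᵢ − x̄): 3.4286, 4.4286, 0.4286, 4.4286, -18.5714, 2.4286, 3.4286
Σ(xᵢ − x̄)² = 413.7143 ⇒ m₂ = 413.7143/7 = 59.10204
Σ(xᵢ − x̄)³ = -6136.5306 ⇒ m₃ = -6136.5306/7 = -876.64723
m₂^(3/2) = 59.10204^(1.5) = 454.36379
g_1 = m₃ / m₂^(3/2) = -876.64723 / 454.36379 ≈ -1.9294

-1.9294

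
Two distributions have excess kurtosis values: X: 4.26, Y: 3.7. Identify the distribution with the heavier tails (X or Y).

Higher excess kurtosis ⇒ heavier tails relative to the normal distribution.
4.26 vs 3.7: the larger is 4.26, so X has heavier tails.

X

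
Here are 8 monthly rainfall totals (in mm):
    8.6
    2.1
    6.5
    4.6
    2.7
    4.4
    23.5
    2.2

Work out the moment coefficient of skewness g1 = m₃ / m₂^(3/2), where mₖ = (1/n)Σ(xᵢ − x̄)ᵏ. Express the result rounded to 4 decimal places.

1.8528

x̄ = (8.6 + 2.1 + 6.5 + 4.6 + 2.7 + 4.4 + 23.5 + 2.2) / 8 = 6.8250
deviations (xᵢ − x̄): 1.7750, -4.7250, -0.3250, -2.2250, -4.1250, -2.4250, 16.6750, -4.6250
Σ(xᵢ − x̄)² = 352.8750 ⇒ m₂ = 352.8750/8 = 44.10938
Σ(xᵢ − x̄)³ = 4342.2503 ⇒ m₃ = 4342.2503/8 = 542.78128
m₂^(3/2) = 44.10938^(1.5) = 292.95193
g1 = m₃ / m₂^(3/2) = 542.78128 / 292.95193 ≈ 1.8528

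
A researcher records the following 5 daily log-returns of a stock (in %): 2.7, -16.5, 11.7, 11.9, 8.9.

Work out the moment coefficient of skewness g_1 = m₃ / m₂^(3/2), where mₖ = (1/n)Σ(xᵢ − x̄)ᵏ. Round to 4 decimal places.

x̄ = (2.7 - 16.5 + 11.7 + 11.9 + 8.9) / 5 = 3.7400
deviations (xᵢ − x̄): -1.0400, -20.2400, 7.9600, 8.1600, 5.1600
Σ(xᵢ − x̄)² = 567.3120 ⇒ m₂ = 567.3120/5 = 113.46240
Σ(xᵢ − x̄)³ = -7107.5098 ⇒ m₃ = -7107.5098/5 = -1421.50195
m₂^(3/2) = 113.46240^(1.5) = 1208.58708
g_1 = m₃ / m₂^(3/2) = -1421.50195 / 1208.58708 ≈ -1.1762

-1.1762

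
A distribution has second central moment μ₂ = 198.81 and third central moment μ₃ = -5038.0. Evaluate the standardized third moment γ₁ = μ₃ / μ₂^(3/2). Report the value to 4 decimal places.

σ = √μ₂ = √198.81 = 14.10000
σ³ = μ₂^(3/2) = 2803.22100
γ₁ = μ₃/σ³ = -5038.0 / 2803.22100 ≈ -1.7972

-1.7972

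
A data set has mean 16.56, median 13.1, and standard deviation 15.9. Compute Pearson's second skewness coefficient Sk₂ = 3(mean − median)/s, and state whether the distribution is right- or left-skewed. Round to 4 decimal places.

0.6528, right-skewed

Sk₂ = 3(16.56 − 13.1) / 15.9 = 3 × 3.4600 / 15.9
    = 10.3800 / 15.9 ≈ 0.6528
Sk₂ > 0 ⇒ mean > median ⇒ right-skewed (positive skew).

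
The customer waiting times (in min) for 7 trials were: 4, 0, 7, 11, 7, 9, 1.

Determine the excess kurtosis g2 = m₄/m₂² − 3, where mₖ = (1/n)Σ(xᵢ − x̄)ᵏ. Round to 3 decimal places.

-1.295

x̄ = 5.5714
Σ(xᵢ − x̄)² = 99.7143 ⇒ m₂ = 14.24490
Σ(xᵢ − x̄)⁴ = 2421.3120 ⇒ m₄ = 345.90171
m₂² = 202.91712
g2 = m₄/m₂² − 3 = 1.70465 − 3 ≈ -1.295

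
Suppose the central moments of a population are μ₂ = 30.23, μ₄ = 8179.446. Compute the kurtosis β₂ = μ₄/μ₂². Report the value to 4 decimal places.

8.9505

μ₂² = 30.23² = 913.85290
μ₄/μ₂² = 8179.446 / 913.85290 = 8.95051
β₂ ≈ 8.9505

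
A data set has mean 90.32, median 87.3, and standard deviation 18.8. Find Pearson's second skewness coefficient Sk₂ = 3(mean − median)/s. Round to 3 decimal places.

0.482

Sk₂ = 3(90.32 − 87.3) / 18.8 = 3 × 3.0200 / 18.8
    = 9.0600 / 18.8 ≈ 0.482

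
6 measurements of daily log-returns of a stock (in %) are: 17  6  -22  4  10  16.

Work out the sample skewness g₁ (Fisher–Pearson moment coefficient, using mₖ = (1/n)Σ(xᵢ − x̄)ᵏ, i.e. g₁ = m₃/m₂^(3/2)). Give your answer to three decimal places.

-1.277

x̄ = (17 + 6 - 22 + 4 + 10 + 16) / 6 = 5.1667
deviations (xᵢ − x̄): 11.8333, 0.8333, -27.1667, -1.1667, 4.8333, 10.8333
Σ(xᵢ − x̄)² = 1020.8333 ⇒ m₂ = 1020.8333/6 = 170.13889
Σ(xᵢ − x̄)³ = -17009.4444 ⇒ m₃ = -17009.4444/6 = -2834.90741
m₂^(3/2) = 170.13889^(1.5) = 2219.24571
g₁ = m₃ / m₂^(3/2) = -2834.90741 / 2219.24571 ≈ -1.277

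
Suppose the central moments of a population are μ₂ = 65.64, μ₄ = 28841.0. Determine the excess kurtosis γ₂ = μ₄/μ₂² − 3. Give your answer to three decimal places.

3.694

μ₂² = 65.64² = 4308.60960
μ₄/μ₂² = 28841.0 / 4308.60960 = 6.69381
γ₂ = 6.69381 − 3 ≈ 3.694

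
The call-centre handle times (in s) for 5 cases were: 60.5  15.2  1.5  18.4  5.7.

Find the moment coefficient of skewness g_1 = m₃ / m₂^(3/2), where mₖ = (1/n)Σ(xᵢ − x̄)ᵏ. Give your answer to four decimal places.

1.1891

x̄ = (60.5 + 15.2 + 1.5 + 18.4 + 5.7) / 5 = 20.2600
deviations (xᵢ − x̄): 40.2400, -5.0600, -18.7600, -1.8600, -14.5600
Σ(xᵢ − x̄)² = 2212.2520 ⇒ m₂ = 2212.2520/5 = 442.45040
Σ(xᵢ − x̄)³ = 55333.9606 ⇒ m₃ = 55333.9606/5 = 11066.79211
m₂^(3/2) = 442.45040^(1.5) = 9306.72514
g_1 = m₃ / m₂^(3/2) = 11066.79211 / 9306.72514 ≈ 1.1891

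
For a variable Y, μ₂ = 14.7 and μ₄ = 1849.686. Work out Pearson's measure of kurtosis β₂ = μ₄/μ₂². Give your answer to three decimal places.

μ₂² = 14.7² = 216.09000
μ₄/μ₂² = 1849.686 / 216.09000 = 8.55979
β₂ ≈ 8.560

8.560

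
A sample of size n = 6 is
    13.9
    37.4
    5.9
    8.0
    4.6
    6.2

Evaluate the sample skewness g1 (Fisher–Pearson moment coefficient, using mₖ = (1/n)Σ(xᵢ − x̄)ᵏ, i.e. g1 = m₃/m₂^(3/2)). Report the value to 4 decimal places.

x̄ = (13.9 + 37.4 + 5.9 + 8.0 + 4.6 + 6.2) / 6 = 12.6667
deviations (xᵢ − x̄): 1.2333, 24.7333, -6.7667, -4.6667, -8.0667, -6.4667
Σ(xᵢ − x̄)² = 787.7133 ⇒ m₂ = 787.7133/6 = 131.28556
Σ(xᵢ − x̄)³ = 13925.4016 ⇒ m₃ = 13925.4016/6 = 2320.90026
m₂^(3/2) = 131.28556^(1.5) = 1504.26870
g1 = m₃ / m₂^(3/2) = 2320.90026 / 1504.26870 ≈ 1.5429

1.5429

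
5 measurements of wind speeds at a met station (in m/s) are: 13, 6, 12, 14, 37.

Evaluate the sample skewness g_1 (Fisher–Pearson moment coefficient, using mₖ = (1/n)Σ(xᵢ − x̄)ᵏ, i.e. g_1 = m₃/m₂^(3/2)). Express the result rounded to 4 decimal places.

1.2314

x̄ = (13 + 6 + 12 + 14 + 37) / 5 = 16.4000
deviations (xᵢ − x̄): -3.4000, -10.4000, -4.4000, -2.4000, 20.6000
Σ(xᵢ − x̄)² = 569.2000 ⇒ m₂ = 569.2000/5 = 113.84000
Σ(xᵢ − x̄)³ = 7478.6400 ⇒ m₃ = 7478.6400/5 = 1495.72800
m₂^(3/2) = 113.84000^(1.5) = 1214.62532
g_1 = m₃ / m₂^(3/2) = 1495.72800 / 1214.62532 ≈ 1.2314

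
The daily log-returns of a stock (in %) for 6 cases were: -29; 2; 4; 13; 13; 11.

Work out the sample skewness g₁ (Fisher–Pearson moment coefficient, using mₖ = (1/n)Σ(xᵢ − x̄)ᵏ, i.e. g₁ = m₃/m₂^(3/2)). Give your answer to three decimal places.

x̄ = (-29 + 2 + 4 + 13 + 13 + 11) / 6 = 2.3333
deviations (xᵢ − x̄): -31.3333, -0.3333, 1.6667, 10.6667, 10.6667, 8.6667
Σ(xᵢ − x̄)² = 1287.3333 ⇒ m₂ = 1287.3333/6 = 214.55556
Σ(xᵢ − x̄)³ = -27679.5556 ⇒ m₃ = -27679.5556/6 = -4613.25926
m₂^(3/2) = 214.55556^(1.5) = 3142.74864
g₁ = m₃ / m₂^(3/2) = -4613.25926 / 3142.74864 ≈ -1.468

-1.468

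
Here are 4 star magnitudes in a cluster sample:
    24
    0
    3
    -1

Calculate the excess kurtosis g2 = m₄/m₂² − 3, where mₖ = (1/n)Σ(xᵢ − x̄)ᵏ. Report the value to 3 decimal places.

-0.725

x̄ = 6.5000
Σ(xᵢ − x̄)² = 417.0000 ⇒ m₂ = 104.25000
Σ(xᵢ − x̄)⁴ = 98888.2500 ⇒ m₄ = 24722.06250
m₂² = 10868.06250
g2 = m₄/m₂² − 3 = 2.27474 − 3 ≈ -0.725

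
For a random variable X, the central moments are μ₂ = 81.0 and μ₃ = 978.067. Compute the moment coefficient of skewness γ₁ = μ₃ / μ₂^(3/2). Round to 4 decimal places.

1.3417

σ = √μ₂ = √81.0 = 9.00000
σ³ = μ₂^(3/2) = 729.00000
γ₁ = μ₃/σ³ = 978.067 / 729.00000 ≈ 1.3417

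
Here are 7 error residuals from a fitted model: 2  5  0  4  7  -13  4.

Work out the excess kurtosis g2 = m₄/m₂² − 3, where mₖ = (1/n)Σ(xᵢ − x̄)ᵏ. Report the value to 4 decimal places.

x̄ = 1.2857
Σ(xᵢ − x̄)² = 267.4286 ⇒ m₂ = 38.20408
Σ(xᵢ − x̄)⁴ = 43017.4111 ⇒ m₄ = 6145.34444
m₂² = 1459.55185
g2 = m₄/m₂² − 3 = 4.21043 − 3 ≈ 1.2104

1.2104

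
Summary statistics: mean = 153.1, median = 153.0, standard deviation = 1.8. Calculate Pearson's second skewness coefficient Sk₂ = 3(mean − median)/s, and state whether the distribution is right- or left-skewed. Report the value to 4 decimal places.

Sk₂ = 3(153.1 − 153.0) / 1.8 = 3 × 0.1000 / 1.8
    = 0.3000 / 1.8 ≈ 0.1667
Sk₂ > 0 ⇒ mean > median ⇒ right-skewed (positive skew).

0.1667, right-skewed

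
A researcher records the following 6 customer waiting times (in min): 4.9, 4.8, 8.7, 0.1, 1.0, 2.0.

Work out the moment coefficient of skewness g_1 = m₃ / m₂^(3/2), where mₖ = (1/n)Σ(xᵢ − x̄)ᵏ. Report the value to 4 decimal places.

x̄ = (4.9 + 4.8 + 8.7 + 0.1 + 1.0 + 2.0) / 6 = 3.5833
deviations (xᵢ − x̄): 1.3167, 1.2167, 5.1167, -3.4833, -2.5833, -1.5833
Σ(xᵢ − x̄)² = 50.7083 ⇒ m₂ = 50.7083/6 = 8.45139
Σ(xᵢ − x̄)³ = 74.5644 ⇒ m₃ = 74.5644/6 = 12.42741
m₂^(3/2) = 8.45139^(1.5) = 24.56926
g_1 = m₃ / m₂^(3/2) = 12.42741 / 24.56926 ≈ 0.5058

0.5058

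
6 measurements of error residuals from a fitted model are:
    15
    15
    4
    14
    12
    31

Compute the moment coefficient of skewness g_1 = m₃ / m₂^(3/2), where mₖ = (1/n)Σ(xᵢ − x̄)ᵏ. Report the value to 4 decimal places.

x̄ = (15 + 15 + 4 + 14 + 12 + 31) / 6 = 15.1667
deviations (xᵢ − x̄): -0.1667, -0.1667, -11.1667, -1.1667, -3.1667, 15.8333
Σ(xᵢ − x̄)² = 386.8333 ⇒ m₂ = 386.8333/6 = 64.47222
Σ(xᵢ − x̄)³ = 2543.5556 ⇒ m₃ = 2543.5556/6 = 423.92593
m₂^(3/2) = 64.47222^(1.5) = 517.67711
g_1 = m₃ / m₂^(3/2) = 423.92593 / 517.67711 ≈ 0.8189

0.8189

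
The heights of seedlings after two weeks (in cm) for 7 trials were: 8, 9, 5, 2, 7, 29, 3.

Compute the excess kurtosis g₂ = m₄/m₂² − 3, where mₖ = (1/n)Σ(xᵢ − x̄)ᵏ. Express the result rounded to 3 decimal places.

x̄ = 9.0000
Σ(xᵢ − x̄)² = 506.0000 ⇒ m₂ = 72.28571
Σ(xᵢ − x̄)⁴ = 163970.0000 ⇒ m₄ = 23424.28571
m₂² = 5225.22449
g₂ = m₄/m₂² − 3 = 4.48292 − 3 ≈ 1.483

1.483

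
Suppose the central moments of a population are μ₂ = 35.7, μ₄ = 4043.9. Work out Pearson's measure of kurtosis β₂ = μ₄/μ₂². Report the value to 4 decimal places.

μ₂² = 35.7² = 1274.49000
μ₄/μ₂² = 4043.9 / 1274.49000 = 3.17296
β₂ ≈ 3.1730

3.1730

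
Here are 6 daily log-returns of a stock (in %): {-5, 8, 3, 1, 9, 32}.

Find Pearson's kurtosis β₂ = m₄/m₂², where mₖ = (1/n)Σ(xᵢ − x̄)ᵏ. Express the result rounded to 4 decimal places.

x̄ = 8.0000
Σ(xᵢ − x̄)² = 820.0000 ⇒ m₂ = 136.66667
Σ(xᵢ − x̄)⁴ = 363364.0000 ⇒ m₄ = 60560.66667
m₂² = 18677.77778
β₂ = m₄/m₂² = 60560.66667 / 18677.77778 ≈ 3.2424

3.2424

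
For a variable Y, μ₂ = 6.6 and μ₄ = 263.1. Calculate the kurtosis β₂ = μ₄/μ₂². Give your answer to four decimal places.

6.0399

μ₂² = 6.6² = 43.56000
μ₄/μ₂² = 263.1 / 43.56000 = 6.03994
β₂ ≈ 6.0399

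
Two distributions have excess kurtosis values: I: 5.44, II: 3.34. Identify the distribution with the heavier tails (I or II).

I

Higher excess kurtosis ⇒ heavier tails relative to the normal distribution.
5.44 vs 3.34: the larger is 5.44, so I has heavier tails.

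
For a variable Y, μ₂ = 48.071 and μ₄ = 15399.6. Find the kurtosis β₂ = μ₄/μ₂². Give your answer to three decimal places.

μ₂² = 48.071² = 2310.82104
μ₄/μ₂² = 15399.6 / 2310.82104 = 6.66412
β₂ ≈ 6.664

6.664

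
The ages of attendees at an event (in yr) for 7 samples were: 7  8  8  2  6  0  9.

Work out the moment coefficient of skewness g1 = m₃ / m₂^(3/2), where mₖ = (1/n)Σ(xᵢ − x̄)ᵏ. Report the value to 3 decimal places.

x̄ = (7 + 8 + 8 + 2 + 6 + 0 + 9) / 7 = 5.7143
deviations (xᵢ − x̄): 1.2857, 2.2857, 2.2857, -3.7143, 0.2857, -5.7143, 3.2857
Σ(xᵢ − x̄)² = 69.4286 ⇒ m₂ = 69.4286/7 = 9.91837
Σ(xᵢ − x̄)³ = -176.3265 ⇒ m₃ = -176.3265/7 = -25.18950
m₂^(3/2) = 9.91837^(1.5) = 31.23635
g1 = m₃ / m₂^(3/2) = -25.18950 / 31.23635 ≈ -0.806

-0.806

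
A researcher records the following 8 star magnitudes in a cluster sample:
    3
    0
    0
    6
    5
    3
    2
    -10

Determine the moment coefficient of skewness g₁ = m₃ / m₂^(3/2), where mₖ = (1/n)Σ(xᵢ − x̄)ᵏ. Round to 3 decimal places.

x̄ = (3 + 0 + 0 + 6 + 5 + 3 + 2 - 10) / 8 = 1.1250
deviations (xᵢ − x̄): 1.8750, -1.1250, -1.1250, 4.8750, 3.8750, 1.8750, 0.8750, -11.1250
Σ(xᵢ − x̄)² = 172.8750 ⇒ m₂ = 172.8750/8 = 21.60938
Σ(xᵢ − x̄)³ = -1191.8438 ⇒ m₃ = -1191.8438/8 = -148.98047
m₂^(3/2) = 21.60938^(1.5) = 100.45309
g₁ = m₃ / m₂^(3/2) = -148.98047 / 100.45309 ≈ -1.483

-1.483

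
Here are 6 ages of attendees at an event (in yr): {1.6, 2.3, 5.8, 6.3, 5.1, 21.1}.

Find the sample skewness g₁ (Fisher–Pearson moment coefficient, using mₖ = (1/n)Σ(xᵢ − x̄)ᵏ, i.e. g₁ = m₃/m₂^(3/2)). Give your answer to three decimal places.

x̄ = (1.6 + 2.3 + 5.8 + 6.3 + 5.1 + 21.1) / 6 = 7.0333
deviations (xᵢ − x̄): -5.4333, -4.7333, -1.2333, -0.7333, -1.9333, 14.0667
Σ(xᵢ − x̄)² = 255.5933 ⇒ m₂ = 255.5933/6 = 42.59889
Σ(xᵢ − x̄)³ = 2507.4444 ⇒ m₃ = 2507.4444/6 = 417.90741
m₂^(3/2) = 42.59889^(1.5) = 278.03368
g₁ = m₃ / m₂^(3/2) = 417.90741 / 278.03368 ≈ 1.503

1.503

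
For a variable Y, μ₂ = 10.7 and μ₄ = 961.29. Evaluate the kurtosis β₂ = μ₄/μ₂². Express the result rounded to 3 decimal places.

μ₂² = 10.7² = 114.49000
μ₄/μ₂² = 961.29 / 114.49000 = 8.39628
β₂ ≈ 8.396

8.396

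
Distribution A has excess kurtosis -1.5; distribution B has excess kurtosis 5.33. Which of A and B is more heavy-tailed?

B

Higher excess kurtosis ⇒ heavier tails relative to the normal distribution.
-1.5 vs 5.33: the larger is 5.33, so B has heavier tails. (B is leptokurtic — heavier-than-normal tails; the other is platykurtic.)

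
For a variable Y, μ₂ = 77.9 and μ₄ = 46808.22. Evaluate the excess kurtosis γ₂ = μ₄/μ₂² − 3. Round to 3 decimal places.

μ₂² = 77.9² = 6068.41000
μ₄/μ₂² = 46808.22 / 6068.41000 = 7.71342
γ₂ = 7.71342 − 3 ≈ 4.713

4.713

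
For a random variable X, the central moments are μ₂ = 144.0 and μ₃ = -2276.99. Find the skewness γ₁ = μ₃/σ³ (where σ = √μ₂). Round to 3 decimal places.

-1.318

σ = √μ₂ = √144.0 = 12.00000
σ³ = μ₂^(3/2) = 1728.00000
γ₁ = μ₃/σ³ = -2276.99 / 1728.00000 ≈ -1.318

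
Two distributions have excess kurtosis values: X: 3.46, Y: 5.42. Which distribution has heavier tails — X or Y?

Y

Higher excess kurtosis ⇒ heavier tails relative to the normal distribution.
3.46 vs 5.42: the larger is 5.42, so Y has heavier tails.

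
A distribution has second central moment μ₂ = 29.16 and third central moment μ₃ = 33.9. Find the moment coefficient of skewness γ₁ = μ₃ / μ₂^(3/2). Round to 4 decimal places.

0.2153

σ = √μ₂ = √29.16 = 5.40000
σ³ = μ₂^(3/2) = 157.46400
γ₁ = μ₃/σ³ = 33.9 / 157.46400 ≈ 0.2153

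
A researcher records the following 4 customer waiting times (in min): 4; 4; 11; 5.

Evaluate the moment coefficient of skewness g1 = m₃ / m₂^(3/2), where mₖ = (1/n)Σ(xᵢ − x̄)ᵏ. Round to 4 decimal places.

1.0895

x̄ = (4 + 4 + 11 + 5) / 4 = 6.0000
deviations (xᵢ − x̄): -2.0000, -2.0000, 5.0000, -1.0000
Σ(xᵢ − x̄)² = 34.0000 ⇒ m₂ = 34.0000/4 = 8.50000
Σ(xᵢ − x̄)³ = 108.0000 ⇒ m₃ = 108.0000/4 = 27.00000
m₂^(3/2) = 8.50000^(1.5) = 24.78155
g1 = m₃ / m₂^(3/2) = 27.00000 / 24.78155 ≈ 1.0895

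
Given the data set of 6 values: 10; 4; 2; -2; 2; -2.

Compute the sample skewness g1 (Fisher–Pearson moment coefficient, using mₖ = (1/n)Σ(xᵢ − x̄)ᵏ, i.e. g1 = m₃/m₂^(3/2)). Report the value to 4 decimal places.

x̄ = (10 + 4 + 2 - 2 + 2 - 2) / 6 = 2.3333
deviations (xᵢ − x̄): 7.6667, 1.6667, -0.3333, -4.3333, -0.3333, -4.3333
Σ(xᵢ − x̄)² = 99.3333 ⇒ m₂ = 99.3333/6 = 16.55556
Σ(xᵢ − x̄)³ = 292.4444 ⇒ m₃ = 292.4444/6 = 48.74074
m₂^(3/2) = 16.55556^(1.5) = 67.36210
g1 = m₃ / m₂^(3/2) = 48.74074 / 67.36210 ≈ 0.7236

0.7236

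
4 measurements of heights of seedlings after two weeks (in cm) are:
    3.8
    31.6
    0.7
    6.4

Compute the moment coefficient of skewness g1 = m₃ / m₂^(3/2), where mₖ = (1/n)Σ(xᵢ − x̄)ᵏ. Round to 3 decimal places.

x̄ = (3.8 + 31.6 + 0.7 + 6.4) / 4 = 10.6250
deviations (xᵢ − x̄): -6.8250, 20.9750, -9.9250, -4.2250
Σ(xᵢ − x̄)² = 602.8875 ⇒ m₂ = 602.8875/4 = 150.72188
Σ(xᵢ − x̄)³ = 7856.9644 ⇒ m₃ = 7856.9644/4 = 1964.24109
m₂^(3/2) = 150.72188^(1.5) = 1850.39494
g1 = m₃ / m₂^(3/2) = 1964.24109 / 1850.39494 ≈ 1.062

1.062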